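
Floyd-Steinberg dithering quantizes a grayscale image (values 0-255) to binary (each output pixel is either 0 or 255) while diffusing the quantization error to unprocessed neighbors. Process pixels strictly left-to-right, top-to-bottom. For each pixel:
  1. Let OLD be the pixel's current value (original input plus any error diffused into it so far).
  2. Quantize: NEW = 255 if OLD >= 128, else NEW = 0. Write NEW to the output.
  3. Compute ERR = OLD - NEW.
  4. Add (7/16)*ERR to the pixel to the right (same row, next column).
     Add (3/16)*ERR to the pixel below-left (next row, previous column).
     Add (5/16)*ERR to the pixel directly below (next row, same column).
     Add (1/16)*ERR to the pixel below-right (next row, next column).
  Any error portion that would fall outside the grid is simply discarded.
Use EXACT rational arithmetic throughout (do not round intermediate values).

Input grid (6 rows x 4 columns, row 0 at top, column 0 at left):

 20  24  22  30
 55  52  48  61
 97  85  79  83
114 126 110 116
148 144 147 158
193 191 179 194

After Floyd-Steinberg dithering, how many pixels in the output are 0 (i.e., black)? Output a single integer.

(0,0): OLD=20 → NEW=0, ERR=20
(0,1): OLD=131/4 → NEW=0, ERR=131/4
(0,2): OLD=2325/64 → NEW=0, ERR=2325/64
(0,3): OLD=46995/1024 → NEW=0, ERR=46995/1024
(1,0): OLD=4313/64 → NEW=0, ERR=4313/64
(1,1): OLD=51087/512 → NEW=0, ERR=51087/512
(1,2): OLD=1862171/16384 → NEW=0, ERR=1862171/16384
(1,3): OLD=33380781/262144 → NEW=0, ERR=33380781/262144
(2,0): OLD=1120405/8192 → NEW=255, ERR=-968555/8192
(2,1): OLD=23587031/262144 → NEW=0, ERR=23587031/262144
(2,2): OLD=96466475/524288 → NEW=255, ERR=-37226965/524288
(2,3): OLD=829062991/8388608 → NEW=0, ERR=829062991/8388608
(3,0): OLD=393942949/4194304 → NEW=0, ERR=393942949/4194304
(3,1): OLD=11710932667/67108864 → NEW=255, ERR=-5401827653/67108864
(3,2): OLD=82409341189/1073741824 → NEW=0, ERR=82409341189/1073741824
(3,3): OLD=3024089703587/17179869184 → NEW=255, ERR=-1356776938333/17179869184
(4,0): OLD=174223742913/1073741824 → NEW=255, ERR=-99580422207/1073741824
(4,1): OLD=846384706659/8589934592 → NEW=0, ERR=846384706659/8589934592
(4,2): OLD=53395986814947/274877906944 → NEW=255, ERR=-16697879455773/274877906944
(4,3): OLD=490560828841765/4398046511104 → NEW=0, ERR=490560828841765/4398046511104
(5,0): OLD=25081655251793/137438953472 → NEW=255, ERR=-9965277883567/137438953472
(5,1): OLD=760348319864055/4398046511104 → NEW=255, ERR=-361153540467465/4398046511104
(5,2): OLD=332410360137577/2199023255552 → NEW=255, ERR=-228340570028183/2199023255552
(5,3): OLD=12640406462988711/70368744177664 → NEW=255, ERR=-5303623302315609/70368744177664
Output grid:
  Row 0: ....  (4 black, running=4)
  Row 1: ....  (4 black, running=8)
  Row 2: #.#.  (2 black, running=10)
  Row 3: .#.#  (2 black, running=12)
  Row 4: #.#.  (2 black, running=14)
  Row 5: ####  (0 black, running=14)

Answer: 14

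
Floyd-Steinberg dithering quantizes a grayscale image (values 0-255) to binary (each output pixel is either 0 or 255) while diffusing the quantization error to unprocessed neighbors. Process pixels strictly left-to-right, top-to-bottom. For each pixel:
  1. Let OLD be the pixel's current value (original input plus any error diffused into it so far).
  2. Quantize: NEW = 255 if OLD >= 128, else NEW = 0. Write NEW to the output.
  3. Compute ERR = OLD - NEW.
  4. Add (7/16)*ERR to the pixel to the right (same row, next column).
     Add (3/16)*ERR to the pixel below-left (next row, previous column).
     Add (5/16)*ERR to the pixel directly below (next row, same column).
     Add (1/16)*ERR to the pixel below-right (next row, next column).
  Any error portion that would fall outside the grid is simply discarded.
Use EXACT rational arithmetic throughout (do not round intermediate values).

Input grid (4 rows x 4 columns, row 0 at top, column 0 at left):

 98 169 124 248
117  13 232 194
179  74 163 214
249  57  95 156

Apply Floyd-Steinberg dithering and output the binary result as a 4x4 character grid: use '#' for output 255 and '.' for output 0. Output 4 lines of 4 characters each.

Answer: .#.#
#.##
#.##
#..#

Derivation:
(0,0): OLD=98 → NEW=0, ERR=98
(0,1): OLD=1695/8 → NEW=255, ERR=-345/8
(0,2): OLD=13457/128 → NEW=0, ERR=13457/128
(0,3): OLD=602103/2048 → NEW=255, ERR=79863/2048
(1,0): OLD=17861/128 → NEW=255, ERR=-14779/128
(1,1): OLD=-25757/1024 → NEW=0, ERR=-25757/1024
(1,2): OLD=8469407/32768 → NEW=255, ERR=113567/32768
(1,3): OLD=112340873/524288 → NEW=255, ERR=-21352567/524288
(2,0): OLD=2264305/16384 → NEW=255, ERR=-1913615/16384
(2,1): OLD=4442859/524288 → NEW=0, ERR=4442859/524288
(2,2): OLD=166285399/1048576 → NEW=255, ERR=-101101481/1048576
(2,3): OLD=2672722331/16777216 → NEW=255, ERR=-1605467749/16777216
(3,0): OLD=1795913569/8388608 → NEW=255, ERR=-343181471/8388608
(3,1): OLD=2197362495/134217728 → NEW=0, ERR=2197362495/134217728
(3,2): OLD=117293682113/2147483648 → NEW=0, ERR=117293682113/2147483648
(3,3): OLD=4946619767751/34359738368 → NEW=255, ERR=-3815113516089/34359738368
Row 0: .#.#
Row 1: #.##
Row 2: #.##
Row 3: #..#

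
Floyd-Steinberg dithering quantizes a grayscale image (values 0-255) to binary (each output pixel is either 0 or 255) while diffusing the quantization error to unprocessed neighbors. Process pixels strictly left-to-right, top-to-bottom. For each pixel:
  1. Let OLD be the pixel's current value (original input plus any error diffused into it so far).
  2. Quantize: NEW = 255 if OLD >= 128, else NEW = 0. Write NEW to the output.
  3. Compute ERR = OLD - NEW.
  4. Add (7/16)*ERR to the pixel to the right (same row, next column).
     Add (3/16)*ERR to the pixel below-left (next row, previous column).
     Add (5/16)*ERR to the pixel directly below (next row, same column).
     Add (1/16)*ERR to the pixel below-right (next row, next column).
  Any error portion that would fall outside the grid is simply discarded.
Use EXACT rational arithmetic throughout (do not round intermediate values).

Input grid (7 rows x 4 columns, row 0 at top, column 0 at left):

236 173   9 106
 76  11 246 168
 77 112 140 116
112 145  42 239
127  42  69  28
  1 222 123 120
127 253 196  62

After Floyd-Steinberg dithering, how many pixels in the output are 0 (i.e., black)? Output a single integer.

(0,0): OLD=236 → NEW=255, ERR=-19
(0,1): OLD=2635/16 → NEW=255, ERR=-1445/16
(0,2): OLD=-7811/256 → NEW=0, ERR=-7811/256
(0,3): OLD=379499/4096 → NEW=0, ERR=379499/4096
(1,0): OLD=13601/256 → NEW=0, ERR=13601/256
(1,1): OLD=-1817/2048 → NEW=0, ERR=-1817/2048
(1,2): OLD=16240115/65536 → NEW=255, ERR=-471565/65536
(1,3): OLD=201220117/1048576 → NEW=255, ERR=-66166763/1048576
(2,0): OLD=3061725/32768 → NEW=0, ERR=3061725/32768
(2,1): OLD=162081103/1048576 → NEW=255, ERR=-105305777/1048576
(2,2): OLD=171814251/2097152 → NEW=0, ERR=171814251/2097152
(2,3): OLD=4418256159/33554432 → NEW=255, ERR=-4138124001/33554432
(3,0): OLD=2053006861/16777216 → NEW=0, ERR=2053006861/16777216
(3,1): OLD=50560872211/268435456 → NEW=255, ERR=-17890169069/268435456
(3,2): OLD=38845308653/4294967296 → NEW=0, ERR=38845308653/4294967296
(3,3): OLD=14399348325883/68719476736 → NEW=255, ERR=-3124118241797/68719476736
(4,0): OLD=656030888265/4294967296 → NEW=255, ERR=-439185772215/4294967296
(4,1): OLD=-488595112869/34359738368 → NEW=0, ERR=-488595112869/34359738368
(4,2): OLD=58181357421563/1099511627776 → NEW=0, ERR=58181357421563/1099511627776
(4,3): OLD=659865650865997/17592186044416 → NEW=0, ERR=659865650865997/17592186044416
(5,0): OLD=-18483460413319/549755813888 → NEW=0, ERR=-18483460413319/549755813888
(5,1): OLD=3630634152592495/17592186044416 → NEW=255, ERR=-855373288733585/17592186044416
(5,2): OLD=1094304811337803/8796093022208 → NEW=0, ERR=1094304811337803/8796093022208
(5,3): OLD=53327494537082955/281474976710656 → NEW=255, ERR=-18448624524134325/281474976710656
(6,0): OLD=30223848509921517/281474976710656 → NEW=0, ERR=30223848509921517/281474976710656
(6,1): OLD=1378137512352309067/4503599627370496 → NEW=255, ERR=229719607372832587/4503599627370496
(6,2): OLD=17428236460994233885/72057594037927936 → NEW=255, ERR=-946450018677389795/72057594037927936
(6,3): OLD=50206288778470130123/1152921504606846976 → NEW=0, ERR=50206288778470130123/1152921504606846976
Output grid:
  Row 0: ##..  (2 black, running=2)
  Row 1: ..##  (2 black, running=4)
  Row 2: .#.#  (2 black, running=6)
  Row 3: .#.#  (2 black, running=8)
  Row 4: #...  (3 black, running=11)
  Row 5: .#.#  (2 black, running=13)
  Row 6: .##.  (2 black, running=15)

Answer: 15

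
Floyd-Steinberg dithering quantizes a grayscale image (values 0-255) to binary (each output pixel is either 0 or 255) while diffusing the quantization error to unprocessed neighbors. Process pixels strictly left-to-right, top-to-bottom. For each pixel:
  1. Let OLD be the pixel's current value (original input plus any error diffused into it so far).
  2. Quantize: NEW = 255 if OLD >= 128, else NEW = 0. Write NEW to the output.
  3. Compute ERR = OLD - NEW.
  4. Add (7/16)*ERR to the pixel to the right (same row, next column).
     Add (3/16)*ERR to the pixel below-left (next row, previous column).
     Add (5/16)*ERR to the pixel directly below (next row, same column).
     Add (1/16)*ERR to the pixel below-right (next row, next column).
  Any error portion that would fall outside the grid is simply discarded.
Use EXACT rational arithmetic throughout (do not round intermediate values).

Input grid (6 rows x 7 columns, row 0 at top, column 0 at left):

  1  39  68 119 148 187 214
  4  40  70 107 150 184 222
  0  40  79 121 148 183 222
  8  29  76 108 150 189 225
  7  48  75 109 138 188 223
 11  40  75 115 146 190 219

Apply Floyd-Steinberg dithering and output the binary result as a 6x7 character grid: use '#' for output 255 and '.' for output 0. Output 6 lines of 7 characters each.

Answer: ...#.##
...#.##
..#.###
...#.##
...#.##
..#.#.#

Derivation:
(0,0): OLD=1 → NEW=0, ERR=1
(0,1): OLD=631/16 → NEW=0, ERR=631/16
(0,2): OLD=21825/256 → NEW=0, ERR=21825/256
(0,3): OLD=640199/4096 → NEW=255, ERR=-404281/4096
(0,4): OLD=6869361/65536 → NEW=0, ERR=6869361/65536
(0,5): OLD=244169239/1048576 → NEW=255, ERR=-23217641/1048576
(0,6): OLD=3427800737/16777216 → NEW=255, ERR=-850389343/16777216
(1,0): OLD=2997/256 → NEW=0, ERR=2997/256
(1,1): OLD=150515/2048 → NEW=0, ERR=150515/2048
(1,2): OLD=7389423/65536 → NEW=0, ERR=7389423/65536
(1,3): OLD=39444099/262144 → NEW=255, ERR=-27402621/262144
(1,4): OLD=2125709033/16777216 → NEW=0, ERR=2125709033/16777216
(1,5): OLD=30811032121/134217728 → NEW=255, ERR=-3414488519/134217728
(1,6): OLD=415852518455/2147483648 → NEW=255, ERR=-131755811785/2147483648
(2,0): OLD=571425/32768 → NEW=0, ERR=571425/32768
(2,1): OLD=96960891/1048576 → NEW=0, ERR=96960891/1048576
(2,2): OLD=2343512369/16777216 → NEW=255, ERR=-1934677711/16777216
(2,3): OLD=9218963433/134217728 → NEW=0, ERR=9218963433/134217728
(2,4): OLD=221557538873/1073741824 → NEW=255, ERR=-52246626247/1073741824
(2,5): OLD=5160043593235/34359738368 → NEW=255, ERR=-3601689690605/34359738368
(2,6): OLD=85419388845237/549755813888 → NEW=255, ERR=-54768343696203/549755813888
(3,0): OLD=516528401/16777216 → NEW=0, ERR=516528401/16777216
(3,1): OLD=6822867389/134217728 → NEW=0, ERR=6822867389/134217728
(3,2): OLD=86824802439/1073741824 → NEW=0, ERR=86824802439/1073741824
(3,3): OLD=637849693505/4294967296 → NEW=255, ERR=-457366966975/4294967296
(3,4): OLD=40046347300113/549755813888 → NEW=0, ERR=40046347300113/549755813888
(3,5): OLD=731797766661315/4398046511104 → NEW=255, ERR=-389704093670205/4398046511104
(3,6): OLD=10453288756037405/70368744177664 → NEW=255, ERR=-7490741009266915/70368744177664
(4,0): OLD=56162123743/2147483648 → NEW=0, ERR=56162123743/2147483648
(4,1): OLD=3175296148947/34359738368 → NEW=0, ERR=3175296148947/34359738368
(4,2): OLD=68120574318653/549755813888 → NEW=0, ERR=68120574318653/549755813888
(4,3): OLD=653748320768175/4398046511104 → NEW=255, ERR=-467753539563345/4398046511104
(4,4): OLD=3200504878192861/35184372088832 → NEW=0, ERR=3200504878192861/35184372088832
(4,5): OLD=207953632714110685/1125899906842624 → NEW=255, ERR=-79150843530758435/1125899906842624
(4,6): OLD=2764131434178247707/18014398509481984 → NEW=255, ERR=-1829540185739658213/18014398509481984
(5,0): OLD=20066172299049/549755813888 → NEW=0, ERR=20066172299049/549755813888
(5,1): OLD=482534922765795/4398046511104 → NEW=0, ERR=482534922765795/4398046511104
(5,2): OLD=5191700266903333/35184372088832 → NEW=255, ERR=-3780314615748827/35184372088832
(5,3): OLD=16764066070823833/281474976710656 → NEW=0, ERR=16764066070823833/281474976710656
(5,4): OLD=3254379376157803123/18014398509481984 → NEW=255, ERR=-1339292243760102797/18014398509481984
(5,5): OLD=17603348110229803587/144115188075855872 → NEW=0, ERR=17603348110229803587/144115188075855872
(5,6): OLD=544890140387884192397/2305843009213693952 → NEW=255, ERR=-43099826961607765363/2305843009213693952
Row 0: ...#.##
Row 1: ...#.##
Row 2: ..#.###
Row 3: ...#.##
Row 4: ...#.##
Row 5: ..#.#.#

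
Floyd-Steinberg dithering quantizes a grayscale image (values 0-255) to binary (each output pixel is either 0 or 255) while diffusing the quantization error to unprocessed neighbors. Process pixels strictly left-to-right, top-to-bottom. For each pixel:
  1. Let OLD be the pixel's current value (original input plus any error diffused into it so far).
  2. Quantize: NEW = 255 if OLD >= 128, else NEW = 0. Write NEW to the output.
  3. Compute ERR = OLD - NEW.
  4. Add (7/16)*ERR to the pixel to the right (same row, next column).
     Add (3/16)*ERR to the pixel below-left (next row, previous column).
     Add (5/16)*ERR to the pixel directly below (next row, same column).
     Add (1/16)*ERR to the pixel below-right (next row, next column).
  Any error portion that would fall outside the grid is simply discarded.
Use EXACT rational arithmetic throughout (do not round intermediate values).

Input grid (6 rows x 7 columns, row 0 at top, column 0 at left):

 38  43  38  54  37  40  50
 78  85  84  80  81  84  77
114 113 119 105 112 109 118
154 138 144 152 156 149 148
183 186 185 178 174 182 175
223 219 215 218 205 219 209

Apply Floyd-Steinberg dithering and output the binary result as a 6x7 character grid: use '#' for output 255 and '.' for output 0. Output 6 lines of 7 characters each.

(0,0): OLD=38 → NEW=0, ERR=38
(0,1): OLD=477/8 → NEW=0, ERR=477/8
(0,2): OLD=8203/128 → NEW=0, ERR=8203/128
(0,3): OLD=168013/2048 → NEW=0, ERR=168013/2048
(0,4): OLD=2388507/32768 → NEW=0, ERR=2388507/32768
(0,5): OLD=37691069/524288 → NEW=0, ERR=37691069/524288
(0,6): OLD=683267883/8388608 → NEW=0, ERR=683267883/8388608
(1,0): OLD=12935/128 → NEW=0, ERR=12935/128
(1,1): OLD=166129/1024 → NEW=255, ERR=-94991/1024
(1,2): OLD=2705029/32768 → NEW=0, ERR=2705029/32768
(1,3): OLD=20896193/131072 → NEW=255, ERR=-12527167/131072
(1,4): OLD=675881667/8388608 → NEW=0, ERR=675881667/8388608
(1,5): OLD=10841003891/67108864 → NEW=255, ERR=-6271756429/67108864
(1,6): OLD=70930997597/1073741824 → NEW=0, ERR=70930997597/1073741824
(2,0): OLD=2100203/16384 → NEW=255, ERR=-2077717/16384
(2,1): OLD=26384393/524288 → NEW=0, ERR=26384393/524288
(2,2): OLD=1200376027/8388608 → NEW=255, ERR=-938719013/8388608
(2,3): OLD=3116633667/67108864 → NEW=0, ERR=3116633667/67108864
(2,4): OLD=71940803923/536870912 → NEW=255, ERR=-64961278637/536870912
(2,5): OLD=760713171985/17179869184 → NEW=0, ERR=760713171985/17179869184
(2,6): OLD=41829495385223/274877906944 → NEW=255, ERR=-28264370885497/274877906944
(3,0): OLD=1038564091/8388608 → NEW=0, ERR=1038564091/8388608
(3,1): OLD=12011399199/67108864 → NEW=255, ERR=-5101361121/67108864
(3,2): OLD=47043818797/536870912 → NEW=0, ERR=47043818797/536870912
(3,3): OLD=376170070875/2147483648 → NEW=255, ERR=-171438259365/2147483648
(3,4): OLD=25966604111611/274877906944 → NEW=0, ERR=25966604111611/274877906944
(3,5): OLD=389939462687969/2199023255552 → NEW=255, ERR=-170811467477791/2199023255552
(3,6): OLD=2978403247396799/35184372088832 → NEW=0, ERR=2978403247396799/35184372088832
(4,0): OLD=222733234069/1073741824 → NEW=255, ERR=-51070931051/1073741824
(4,1): OLD=2845049377617/17179869184 → NEW=255, ERR=-1535817264303/17179869184
(4,2): OLD=42208236270303/274877906944 → NEW=255, ERR=-27885630000417/274877906944
(4,3): OLD=289959315269445/2199023255552 → NEW=255, ERR=-270791614896315/2199023255552
(4,4): OLD=2288608211811935/17592186044416 → NEW=255, ERR=-2197399229514145/17592186044416
(4,5): OLD=70287319979734079/562949953421312 → NEW=0, ERR=70287319979734079/562949953421312
(4,6): OLD=2262815633555241577/9007199254740992 → NEW=255, ERR=-34020176403711383/9007199254740992
(5,0): OLD=52604646971523/274877906944 → NEW=255, ERR=-17489219299197/274877906944
(5,1): OLD=310575610671425/2199023255552 → NEW=255, ERR=-250175319494335/2199023255552
(5,2): OLD=1844514054051063/17592186044416 → NEW=0, ERR=1844514054051063/17592186044416
(5,3): OLD=27532300348429363/140737488355328 → NEW=255, ERR=-8355759182179277/140737488355328
(5,4): OLD=1402470019924366001/9007199254740992 → NEW=255, ERR=-894365790034586959/9007199254740992
(5,5): OLD=14848261161013338593/72057594037927936 → NEW=255, ERR=-3526425318658285087/72057594037927936
(5,6): OLD=223911587133480529167/1152921504606846976 → NEW=255, ERR=-70083396541265449713/1152921504606846976
Row 0: .......
Row 1: .#.#.#.
Row 2: #.#.#.#
Row 3: .#.#.#.
Row 4: #####.#
Row 5: ##.####

Answer: .......
.#.#.#.
#.#.#.#
.#.#.#.
#####.#
##.####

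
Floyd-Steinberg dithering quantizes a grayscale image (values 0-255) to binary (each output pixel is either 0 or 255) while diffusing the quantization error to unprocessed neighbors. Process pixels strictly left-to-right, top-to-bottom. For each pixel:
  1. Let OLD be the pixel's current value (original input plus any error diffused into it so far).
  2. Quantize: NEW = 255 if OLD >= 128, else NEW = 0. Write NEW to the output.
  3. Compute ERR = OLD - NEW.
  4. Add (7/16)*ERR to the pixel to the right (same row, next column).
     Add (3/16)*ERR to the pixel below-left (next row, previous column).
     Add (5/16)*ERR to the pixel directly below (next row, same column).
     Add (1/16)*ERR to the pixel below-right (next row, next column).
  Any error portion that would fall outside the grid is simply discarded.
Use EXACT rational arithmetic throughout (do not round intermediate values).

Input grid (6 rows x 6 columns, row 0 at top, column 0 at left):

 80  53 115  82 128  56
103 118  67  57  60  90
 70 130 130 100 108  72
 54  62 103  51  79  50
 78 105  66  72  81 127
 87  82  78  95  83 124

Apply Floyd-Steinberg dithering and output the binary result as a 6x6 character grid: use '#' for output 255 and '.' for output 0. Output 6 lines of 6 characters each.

(0,0): OLD=80 → NEW=0, ERR=80
(0,1): OLD=88 → NEW=0, ERR=88
(0,2): OLD=307/2 → NEW=255, ERR=-203/2
(0,3): OLD=1203/32 → NEW=0, ERR=1203/32
(0,4): OLD=73957/512 → NEW=255, ERR=-56603/512
(0,5): OLD=62531/8192 → NEW=0, ERR=62531/8192
(1,0): OLD=289/2 → NEW=255, ERR=-221/2
(1,1): OLD=665/8 → NEW=0, ERR=665/8
(1,2): OLD=43109/512 → NEW=0, ERR=43109/512
(1,3): OLD=321585/4096 → NEW=0, ERR=321585/4096
(1,4): OLD=8333831/131072 → NEW=0, ERR=8333831/131072
(1,5): OLD=237592609/2097152 → NEW=0, ERR=237592609/2097152
(2,0): OLD=6535/128 → NEW=0, ERR=6535/128
(2,1): OLD=1533491/8192 → NEW=255, ERR=-555469/8192
(2,2): OLD=19210267/131072 → NEW=255, ERR=-14213093/131072
(2,3): OLD=98857273/1048576 → NEW=0, ERR=98857273/1048576
(2,4): OLD=6552016305/33554432 → NEW=255, ERR=-2004363855/33554432
(2,5): OLD=45765028135/536870912 → NEW=0, ERR=45765028135/536870912
(3,0): OLD=7502681/131072 → NEW=0, ERR=7502681/131072
(3,1): OLD=6384827/131072 → NEW=0, ERR=6384827/131072
(3,2): OLD=1742551627/16777216 → NEW=0, ERR=1742551627/16777216
(3,3): OLD=57941659597/536870912 → NEW=0, ERR=57941659597/536870912
(3,4): OLD=34742417179/268435456 → NEW=255, ERR=-33708624101/268435456
(3,5): OLD=154331311181/8589934592 → NEW=0, ERR=154331311181/8589934592
(4,0): OLD=110122871/1048576 → NEW=0, ERR=110122871/1048576
(4,1): OLD=50793771761/268435456 → NEW=255, ERR=-17657269519/268435456
(4,2): OLD=798519400309/8589934592 → NEW=0, ERR=798519400309/8589934592
(4,3): OLD=17776731739235/137438953472 → NEW=255, ERR=-17270201396125/137438953472
(4,4): OLD=-6823635978203/2199023255552 → NEW=0, ERR=-6823635978203/2199023255552
(4,5): OLD=4342052833110531/35184372088832 → NEW=0, ERR=4342052833110531/35184372088832
(5,0): OLD=461647621075/4294967296 → NEW=0, ERR=461647621075/4294967296
(5,1): OLD=18205582516873/137438953472 → NEW=255, ERR=-16841350618487/137438953472
(5,2): OLD=7083098180783/274877906944 → NEW=0, ERR=7083098180783/274877906944
(5,3): OLD=2541502793417383/35184372088832 → NEW=0, ERR=2541502793417383/35184372088832
(5,4): OLD=36287230875778965/281474976710656 → NEW=255, ERR=-35488888185438315/281474976710656
(5,5): OLD=482832824415084555/4503599627370496 → NEW=0, ERR=482832824415084555/4503599627370496
Row 0: ..#.#.
Row 1: #.....
Row 2: .##.#.
Row 3: ....#.
Row 4: .#.#..
Row 5: .#..#.

Answer: ..#.#.
#.....
.##.#.
....#.
.#.#..
.#..#.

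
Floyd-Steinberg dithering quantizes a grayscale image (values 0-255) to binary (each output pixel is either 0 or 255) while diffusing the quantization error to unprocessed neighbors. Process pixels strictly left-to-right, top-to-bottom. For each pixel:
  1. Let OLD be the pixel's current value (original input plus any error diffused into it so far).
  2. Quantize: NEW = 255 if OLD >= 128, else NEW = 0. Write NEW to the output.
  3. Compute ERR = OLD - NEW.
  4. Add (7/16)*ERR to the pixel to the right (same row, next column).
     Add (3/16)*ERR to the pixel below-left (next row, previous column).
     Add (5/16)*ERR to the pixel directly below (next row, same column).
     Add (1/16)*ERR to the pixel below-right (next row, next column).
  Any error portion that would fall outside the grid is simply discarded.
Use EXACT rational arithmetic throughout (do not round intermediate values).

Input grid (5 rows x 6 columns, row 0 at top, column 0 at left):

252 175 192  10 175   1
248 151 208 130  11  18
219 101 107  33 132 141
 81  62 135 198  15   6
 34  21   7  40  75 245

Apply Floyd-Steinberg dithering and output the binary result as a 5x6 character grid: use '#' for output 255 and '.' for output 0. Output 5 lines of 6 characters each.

(0,0): OLD=252 → NEW=255, ERR=-3
(0,1): OLD=2779/16 → NEW=255, ERR=-1301/16
(0,2): OLD=40045/256 → NEW=255, ERR=-25235/256
(0,3): OLD=-135685/4096 → NEW=0, ERR=-135685/4096
(0,4): OLD=10519005/65536 → NEW=255, ERR=-6192675/65536
(0,5): OLD=-42300149/1048576 → NEW=0, ERR=-42300149/1048576
(1,0): OLD=59345/256 → NEW=255, ERR=-5935/256
(1,1): OLD=198199/2048 → NEW=0, ERR=198199/2048
(1,2): OLD=13647363/65536 → NEW=255, ERR=-3064317/65536
(1,3): OLD=19742919/262144 → NEW=0, ERR=19742919/262144
(1,4): OLD=80301301/16777216 → NEW=0, ERR=80301301/16777216
(1,5): OLD=424610595/268435456 → NEW=0, ERR=424610595/268435456
(2,0): OLD=7533389/32768 → NEW=255, ERR=-822451/32768
(2,1): OLD=115391391/1048576 → NEW=0, ERR=115391391/1048576
(2,2): OLD=2696149405/16777216 → NEW=255, ERR=-1582040675/16777216
(2,3): OLD=1779129077/134217728 → NEW=0, ERR=1779129077/134217728
(2,4): OLD=619758175071/4294967296 → NEW=255, ERR=-475458485409/4294967296
(2,5): OLD=6415762802569/68719476736 → NEW=0, ERR=6415762802569/68719476736
(3,0): OLD=1573536509/16777216 → NEW=0, ERR=1573536509/16777216
(3,1): OLD=15860924089/134217728 → NEW=0, ERR=15860924089/134217728
(3,2): OLD=178881309691/1073741824 → NEW=255, ERR=-94922855429/1073741824
(3,3): OLD=9401899225009/68719476736 → NEW=255, ERR=-8121567342671/68719476736
(3,4): OLD=-29118386659823/549755813888 → NEW=0, ERR=-29118386659823/549755813888
(3,5): OLD=44719677484895/8796093022208 → NEW=0, ERR=44719677484895/8796093022208
(4,0): OLD=183538676659/2147483648 → NEW=0, ERR=183538676659/2147483648
(4,1): OLD=2907074710039/34359738368 → NEW=0, ERR=2907074710039/34359738368
(4,2): OLD=1776404703253/1099511627776 → NEW=0, ERR=1776404703253/1099511627776
(4,3): OLD=-205514436632503/17592186044416 → NEW=0, ERR=-205514436632503/17592186044416
(4,4): OLD=13202277156485593/281474976710656 → NEW=0, ERR=13202277156485593/281474976710656
(4,5): OLD=1188044383228924495/4503599627370496 → NEW=255, ERR=39626478249448015/4503599627370496
Row 0: ###.#.
Row 1: #.#...
Row 2: #.#.#.
Row 3: ..##..
Row 4: .....#

Answer: ###.#.
#.#...
#.#.#.
..##..
.....#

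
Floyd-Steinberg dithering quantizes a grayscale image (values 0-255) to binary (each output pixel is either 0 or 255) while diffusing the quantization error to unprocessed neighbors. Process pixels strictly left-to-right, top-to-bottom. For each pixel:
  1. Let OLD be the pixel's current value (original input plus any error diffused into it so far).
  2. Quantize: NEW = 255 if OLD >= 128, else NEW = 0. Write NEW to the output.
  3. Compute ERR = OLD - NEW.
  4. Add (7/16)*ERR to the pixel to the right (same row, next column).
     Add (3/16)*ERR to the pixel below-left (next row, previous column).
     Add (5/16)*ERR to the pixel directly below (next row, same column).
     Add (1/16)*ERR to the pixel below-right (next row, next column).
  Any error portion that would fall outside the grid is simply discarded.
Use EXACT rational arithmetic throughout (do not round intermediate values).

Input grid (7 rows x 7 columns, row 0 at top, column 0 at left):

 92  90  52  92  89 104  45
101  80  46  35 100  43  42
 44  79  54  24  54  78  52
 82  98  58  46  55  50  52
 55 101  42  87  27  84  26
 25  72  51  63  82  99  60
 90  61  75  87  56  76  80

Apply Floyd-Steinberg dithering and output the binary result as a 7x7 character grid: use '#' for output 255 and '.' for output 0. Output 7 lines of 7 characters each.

(0,0): OLD=92 → NEW=0, ERR=92
(0,1): OLD=521/4 → NEW=255, ERR=-499/4
(0,2): OLD=-165/64 → NEW=0, ERR=-165/64
(0,3): OLD=93053/1024 → NEW=0, ERR=93053/1024
(0,4): OLD=2109547/16384 → NEW=255, ERR=-2068373/16384
(0,5): OLD=12784365/262144 → NEW=0, ERR=12784365/262144
(0,6): OLD=278234235/4194304 → NEW=0, ERR=278234235/4194304
(1,0): OLD=6807/64 → NEW=0, ERR=6807/64
(1,1): OLD=47521/512 → NEW=0, ERR=47521/512
(1,2): OLD=1557173/16384 → NEW=0, ERR=1557173/16384
(1,3): OLD=5318033/65536 → NEW=0, ERR=5318033/65536
(1,4): OLD=465040147/4194304 → NEW=0, ERR=465040147/4194304
(1,5): OLD=3734455299/33554432 → NEW=0, ERR=3734455299/33554432
(1,6): OLD=61455533517/536870912 → NEW=0, ERR=61455533517/536870912
(2,0): OLD=775291/8192 → NEW=0, ERR=775291/8192
(2,1): OLD=45580921/262144 → NEW=255, ERR=-21265799/262144
(2,2): OLD=290352811/4194304 → NEW=0, ERR=290352811/4194304
(2,3): OLD=3569304851/33554432 → NEW=0, ERR=3569304851/33554432
(2,4): OLD=43251983939/268435456 → NEW=255, ERR=-25199057341/268435456
(2,5): OLD=859876258689/8589934592 → NEW=0, ERR=859876258689/8589934592
(2,6): OLD=19038422629271/137438953472 → NEW=255, ERR=-16008510506089/137438953472
(3,0): OLD=404182091/4194304 → NEW=0, ERR=404182091/4194304
(3,1): OLD=4486343407/33554432 → NEW=255, ERR=-4070036753/33554432
(3,2): OLD=11124130173/268435456 → NEW=0, ERR=11124130173/268435456
(3,3): OLD=90298752187/1073741824 → NEW=0, ERR=90298752187/1073741824
(3,4): OLD=12077394206795/137438953472 → NEW=0, ERR=12077394206795/137438953472
(3,5): OLD=101177787021713/1099511627776 → NEW=0, ERR=101177787021713/1099511627776
(3,6): OLD=1092761924330255/17592186044416 → NEW=0, ERR=1092761924330255/17592186044416
(4,0): OLD=33485073541/536870912 → NEW=0, ERR=33485073541/536870912
(4,1): OLD=894856057025/8589934592 → NEW=0, ERR=894856057025/8589934592
(4,2): OLD=14941529916399/137438953472 → NEW=0, ERR=14941529916399/137438953472
(4,3): OLD=197812335658229/1099511627776 → NEW=255, ERR=-82563129424651/1099511627776
(4,4): OLD=388071084401551/8796093022208 → NEW=0, ERR=388071084401551/8796093022208
(4,5): OLD=41995308418514383/281474976710656 → NEW=255, ERR=-29780810642702897/281474976710656
(4,6): OLD=21950383236691545/4503599627370496 → NEW=0, ERR=21950383236691545/4503599627370496
(5,0): OLD=8799347891155/137438953472 → NEW=0, ERR=8799347891155/137438953472
(5,1): OLD=172455181387761/1099511627776 → NEW=255, ERR=-107920283695119/1099511627776
(5,2): OLD=303136443040295/8796093022208 → NEW=0, ERR=303136443040295/8796093022208
(5,3): OLD=4903181429267939/70368744177664 → NEW=0, ERR=4903181429267939/70368744177664
(5,4): OLD=458197029907311777/4503599627370496 → NEW=0, ERR=458197029907311777/4503599627370496
(5,5): OLD=4111579856306742545/36028797018963968 → NEW=0, ERR=4111579856306742545/36028797018963968
(5,6): OLD=60434775699554298079/576460752303423488 → NEW=0, ERR=60434775699554298079/576460752303423488
(6,0): OLD=1611509808558283/17592186044416 → NEW=0, ERR=1611509808558283/17592186044416
(6,1): OLD=22762054731958087/281474976710656 → NEW=0, ERR=22762054731958087/281474976710656
(6,2): OLD=576816770588205813/4503599627370496 → NEW=255, ERR=-571601134391270667/4503599627370496
(6,3): OLD=2683308873242571307/36028797018963968 → NEW=0, ERR=2683308873242571307/36028797018963968
(6,4): OLD=10529751737335949745/72057594037927936 → NEW=255, ERR=-7844934742335673935/72057594037927936
(6,5): OLD=830539864661503426341/9223372036854775808 → NEW=0, ERR=830539864661503426341/9223372036854775808
(6,6): OLD=23507041758983506956467/147573952589676412928 → NEW=255, ERR=-14124316151383978340173/147573952589676412928
Row 0: .#..#..
Row 1: .......
Row 2: .#..#.#
Row 3: .#.....
Row 4: ...#.#.
Row 5: .#.....
Row 6: ..#.#.#

Answer: .#..#..
.......
.#..#.#
.#.....
...#.#.
.#.....
..#.#.#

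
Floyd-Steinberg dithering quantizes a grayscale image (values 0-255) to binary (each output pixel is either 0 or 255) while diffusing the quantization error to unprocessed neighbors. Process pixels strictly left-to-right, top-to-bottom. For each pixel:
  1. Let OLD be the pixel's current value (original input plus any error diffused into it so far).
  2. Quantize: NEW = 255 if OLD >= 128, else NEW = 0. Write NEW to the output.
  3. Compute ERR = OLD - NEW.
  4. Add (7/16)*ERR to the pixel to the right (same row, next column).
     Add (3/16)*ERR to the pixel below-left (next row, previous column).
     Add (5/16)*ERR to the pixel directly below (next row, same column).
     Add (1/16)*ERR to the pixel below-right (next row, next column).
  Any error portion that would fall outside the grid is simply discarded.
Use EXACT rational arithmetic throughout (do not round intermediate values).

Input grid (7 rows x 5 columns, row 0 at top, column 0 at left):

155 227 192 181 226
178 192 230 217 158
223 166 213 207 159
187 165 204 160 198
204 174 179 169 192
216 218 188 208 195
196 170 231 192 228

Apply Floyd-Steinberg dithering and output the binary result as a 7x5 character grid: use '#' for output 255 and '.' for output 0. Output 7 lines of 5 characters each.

Answer: #####
#.##.
####.
#.#.#
##.##
#####
#.#.#

Derivation:
(0,0): OLD=155 → NEW=255, ERR=-100
(0,1): OLD=733/4 → NEW=255, ERR=-287/4
(0,2): OLD=10279/64 → NEW=255, ERR=-6041/64
(0,3): OLD=143057/1024 → NEW=255, ERR=-118063/1024
(0,4): OLD=2876343/16384 → NEW=255, ERR=-1301577/16384
(1,0): OLD=8531/64 → NEW=255, ERR=-7789/64
(1,1): OLD=47301/512 → NEW=0, ERR=47301/512
(1,2): OLD=3519593/16384 → NEW=255, ERR=-658327/16384
(1,3): OLD=9345173/65536 → NEW=255, ERR=-7366507/65536
(1,4): OLD=80521887/1048576 → NEW=0, ERR=80521887/1048576
(2,0): OLD=1657159/8192 → NEW=255, ERR=-431801/8192
(2,1): OLD=41069885/262144 → NEW=255, ERR=-25776835/262144
(2,2): OLD=596102775/4194304 → NEW=255, ERR=-473444745/4194304
(2,3): OLD=9017870325/67108864 → NEW=255, ERR=-8094889995/67108864
(2,4): OLD=132284420723/1073741824 → NEW=0, ERR=132284420723/1073741824
(3,0): OLD=637916183/4194304 → NEW=255, ERR=-431631337/4194304
(3,1): OLD=2173990027/33554432 → NEW=0, ERR=2173990027/33554432
(3,2): OLD=180720073129/1073741824 → NEW=255, ERR=-93084091991/1073741824
(3,3): OLD=215656329169/2147483648 → NEW=0, ERR=215656329169/2147483648
(3,4): OLD=9376630228437/34359738368 → NEW=255, ERR=614896944597/34359738368
(4,0): OLD=98778382649/536870912 → NEW=255, ERR=-38123699911/536870912
(4,1): OLD=2413653945337/17179869184 → NEW=255, ERR=-1967212696583/17179869184
(4,2): OLD=34274763901495/274877906944 → NEW=0, ERR=34274763901495/274877906944
(4,3): OLD=1112141257475833/4398046511104 → NEW=255, ERR=-9360602855687/4398046511104
(4,4): OLD=14280472868801871/70368744177664 → NEW=255, ERR=-3663556896502449/70368744177664
(5,0): OLD=47372197824395/274877906944 → NEW=255, ERR=-22721668446325/274877906944
(5,1): OLD=362825200959905/2199023255552 → NEW=255, ERR=-197925729205855/2199023255552
(5,2): OLD=12668656549746153/70368744177664 → NEW=255, ERR=-5275373215558167/70368744177664
(5,3): OLD=48573597188794759/281474976710656 → NEW=255, ERR=-23202521872422521/281474976710656
(5,4): OLD=641914057717476125/4503599627370496 → NEW=255, ERR=-506503847262000355/4503599627370496
(6,0): OLD=5393493003940507/35184372088832 → NEW=255, ERR=-3578521878711653/35184372088832
(6,1): OLD=87992694419412437/1125899906842624 → NEW=0, ERR=87992694419412437/1125899906842624
(6,2): OLD=3975476823559103991/18014398509481984 → NEW=255, ERR=-618194796358801929/18014398509481984
(6,3): OLD=36159519937114939613/288230376151711744 → NEW=0, ERR=36159519937114939613/288230376151711744
(6,4): OLD=1118740438240048244299/4611686018427387904 → NEW=255, ERR=-57239496458935671221/4611686018427387904
Row 0: #####
Row 1: #.##.
Row 2: ####.
Row 3: #.#.#
Row 4: ##.##
Row 5: #####
Row 6: #.#.#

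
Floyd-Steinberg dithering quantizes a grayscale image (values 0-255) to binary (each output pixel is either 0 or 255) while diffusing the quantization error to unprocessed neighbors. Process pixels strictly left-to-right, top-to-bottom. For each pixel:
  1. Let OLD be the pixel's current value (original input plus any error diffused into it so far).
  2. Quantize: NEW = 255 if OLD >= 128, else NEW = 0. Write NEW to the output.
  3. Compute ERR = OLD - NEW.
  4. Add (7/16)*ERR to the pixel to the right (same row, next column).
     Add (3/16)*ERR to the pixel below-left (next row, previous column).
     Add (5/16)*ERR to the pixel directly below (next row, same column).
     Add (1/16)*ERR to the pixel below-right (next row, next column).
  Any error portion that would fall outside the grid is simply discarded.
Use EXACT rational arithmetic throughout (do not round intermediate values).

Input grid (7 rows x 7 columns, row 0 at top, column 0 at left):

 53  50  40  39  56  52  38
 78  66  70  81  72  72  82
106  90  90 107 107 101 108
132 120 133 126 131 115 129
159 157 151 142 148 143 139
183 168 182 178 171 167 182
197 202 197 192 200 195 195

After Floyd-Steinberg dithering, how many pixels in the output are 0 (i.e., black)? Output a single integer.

(0,0): OLD=53 → NEW=0, ERR=53
(0,1): OLD=1171/16 → NEW=0, ERR=1171/16
(0,2): OLD=18437/256 → NEW=0, ERR=18437/256
(0,3): OLD=288803/4096 → NEW=0, ERR=288803/4096
(0,4): OLD=5691637/65536 → NEW=0, ERR=5691637/65536
(0,5): OLD=94367411/1048576 → NEW=0, ERR=94367411/1048576
(0,6): OLD=1298106085/16777216 → NEW=0, ERR=1298106085/16777216
(1,0): OLD=27721/256 → NEW=0, ERR=27721/256
(1,1): OLD=313471/2048 → NEW=255, ERR=-208769/2048
(1,2): OLD=4305899/65536 → NEW=0, ERR=4305899/65536
(1,3): OLD=39993743/262144 → NEW=255, ERR=-26852977/262144
(1,4): OLD=1268442957/16777216 → NEW=0, ERR=1268442957/16777216
(1,5): OLD=20553611869/134217728 → NEW=255, ERR=-13671908771/134217728
(1,6): OLD=144393569747/2147483648 → NEW=0, ERR=144393569747/2147483648
(2,0): OLD=3955941/32768 → NEW=0, ERR=3955941/32768
(2,1): OLD=136366247/1048576 → NEW=255, ERR=-131020633/1048576
(2,2): OLD=508151477/16777216 → NEW=0, ERR=508151477/16777216
(2,3): OLD=14297170253/134217728 → NEW=0, ERR=14297170253/134217728
(2,4): OLD=162917104925/1073741824 → NEW=255, ERR=-110887060195/1073741824
(2,5): OLD=1419703438495/34359738368 → NEW=0, ERR=1419703438495/34359738368
(2,6): OLD=77363028903753/549755813888 → NEW=255, ERR=-62824703637687/549755813888
(3,0): OLD=2454481173/16777216 → NEW=255, ERR=-1823708907/16777216
(3,1): OLD=6257268977/134217728 → NEW=0, ERR=6257268977/134217728
(3,2): OLD=187931568419/1073741824 → NEW=255, ERR=-85872596701/1073741824
(3,3): OLD=458825666085/4294967296 → NEW=0, ERR=458825666085/4294967296
(3,4): OLD=87889505189141/549755813888 → NEW=255, ERR=-52298227352299/549755813888
(3,5): OLD=256895547717263/4398046511104 → NEW=0, ERR=256895547717263/4398046511104
(3,6): OLD=8544570727559377/70368744177664 → NEW=0, ERR=8544570727559377/70368744177664
(4,0): OLD=287273350683/2147483648 → NEW=255, ERR=-260334979557/2147483648
(4,1): OLD=3324045264735/34359738368 → NEW=0, ERR=3324045264735/34359738368
(4,2): OLD=105155506122225/549755813888 → NEW=255, ERR=-35032226419215/549755813888
(4,3): OLD=548303299472811/4398046511104 → NEW=0, ERR=548303299472811/4398046511104
(4,4): OLD=6700646132867409/35184372088832 → NEW=255, ERR=-2271368749784751/35184372088832
(4,5): OLD=168695707080473617/1125899906842624 → NEW=255, ERR=-118408769164395503/1125899906842624
(4,6): OLD=2424470927087596743/18014398509481984 → NEW=255, ERR=-2169200692830309177/18014398509481984
(5,0): OLD=89750651371149/549755813888 → NEW=255, ERR=-50437081170291/549755813888
(5,1): OLD=609432623346735/4398046511104 → NEW=255, ERR=-512069236984785/4398046511104
(5,2): OLD=4945862708488633/35184372088832 → NEW=255, ERR=-4026152174163527/35184372088832
(5,3): OLD=42448994864288637/281474976710656 → NEW=255, ERR=-29327124196928643/281474976710656
(5,4): OLD=1681023004813710207/18014398509481984 → NEW=0, ERR=1681023004813710207/18014398509481984
(5,5): OLD=21379194719749736207/144115188075855872 → NEW=255, ERR=-15370178239593511153/144115188075855872
(5,6): OLD=210147829833482729729/2305843009213693952 → NEW=0, ERR=210147829833482729729/2305843009213693952
(6,0): OLD=10308951645233813/70368744177664 → NEW=255, ERR=-7635078120070507/70368744177664
(6,1): OLD=102407835948155289/1125899906842624 → NEW=0, ERR=102407835948155289/1125899906842624
(6,2): OLD=3138491795107624875/18014398509481984 → NEW=255, ERR=-1455179824810281045/18014398509481984
(6,3): OLD=19375486402854463285/144115188075855872 → NEW=255, ERR=-17373886556488784075/144115188075855872
(6,4): OLD=43208286729032213935/288230376151711744 → NEW=255, ERR=-30290459189654280785/288230376151711744
(6,5): OLD=5113964649075207609723/36893488147419103232 → NEW=255, ERR=-4293874828516663714437/36893488147419103232
(6,6): OLD=97927619977673635605933/590295810358705651712 → NEW=255, ERR=-52597811663796305580627/590295810358705651712
Output grid:
  Row 0: .......  (7 black, running=7)
  Row 1: .#.#.#.  (4 black, running=11)
  Row 2: .#..#.#  (4 black, running=15)
  Row 3: #.#.#..  (4 black, running=19)
  Row 4: #.#.###  (2 black, running=21)
  Row 5: ####.#.  (2 black, running=23)
  Row 6: #.#####  (1 black, running=24)

Answer: 24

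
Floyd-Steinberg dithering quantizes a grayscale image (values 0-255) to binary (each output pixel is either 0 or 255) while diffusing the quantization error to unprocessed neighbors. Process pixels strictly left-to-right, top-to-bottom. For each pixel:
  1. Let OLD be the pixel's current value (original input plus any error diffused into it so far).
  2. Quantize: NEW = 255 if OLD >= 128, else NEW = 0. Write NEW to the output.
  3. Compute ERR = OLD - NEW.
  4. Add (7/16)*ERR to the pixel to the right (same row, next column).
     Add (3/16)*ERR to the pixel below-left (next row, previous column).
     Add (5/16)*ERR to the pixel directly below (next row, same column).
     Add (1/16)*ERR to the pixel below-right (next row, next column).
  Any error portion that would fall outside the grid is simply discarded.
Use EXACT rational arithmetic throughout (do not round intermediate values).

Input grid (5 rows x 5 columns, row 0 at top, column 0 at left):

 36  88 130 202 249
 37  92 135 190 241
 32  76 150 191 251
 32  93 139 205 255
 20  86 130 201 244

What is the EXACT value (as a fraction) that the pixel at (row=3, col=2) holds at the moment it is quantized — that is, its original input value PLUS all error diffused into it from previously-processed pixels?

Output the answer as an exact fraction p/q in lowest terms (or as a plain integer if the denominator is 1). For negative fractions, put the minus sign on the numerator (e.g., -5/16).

Answer: 208787633623/1073741824

Derivation:
(0,0): OLD=36 → NEW=0, ERR=36
(0,1): OLD=415/4 → NEW=0, ERR=415/4
(0,2): OLD=11225/64 → NEW=255, ERR=-5095/64
(0,3): OLD=171183/1024 → NEW=255, ERR=-89937/1024
(0,4): OLD=3450057/16384 → NEW=255, ERR=-727863/16384
(1,0): OLD=4333/64 → NEW=0, ERR=4333/64
(1,1): OLD=72379/512 → NEW=255, ERR=-58181/512
(1,2): OLD=826135/16384 → NEW=0, ERR=826135/16384
(1,3): OLD=11226859/65536 → NEW=255, ERR=-5484821/65536
(1,4): OLD=193999841/1048576 → NEW=255, ERR=-73387039/1048576
(2,0): OLD=260921/8192 → NEW=0, ERR=260921/8192
(2,1): OLD=17854531/262144 → NEW=0, ERR=17854531/262144
(2,2): OLD=724611593/4194304 → NEW=255, ERR=-344935927/4194304
(2,3): OLD=7978944907/67108864 → NEW=0, ERR=7978944907/67108864
(2,4): OLD=296261502989/1073741824 → NEW=255, ERR=22457337869/1073741824
(3,0): OLD=229528681/4194304 → NEW=0, ERR=229528681/4194304
(3,1): OLD=4187485685/33554432 → NEW=0, ERR=4187485685/33554432
(3,2): OLD=208787633623/1073741824 → NEW=255, ERR=-65016531497/1073741824
Target (3,2): original=139, with diffused error = 208787633623/1073741824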